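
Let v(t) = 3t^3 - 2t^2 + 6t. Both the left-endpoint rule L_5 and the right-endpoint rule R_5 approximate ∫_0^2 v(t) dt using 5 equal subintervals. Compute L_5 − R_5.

L_5 = 13.44.
R_5 = 24.64.
L_5 − R_5 = -11.2.

-11.2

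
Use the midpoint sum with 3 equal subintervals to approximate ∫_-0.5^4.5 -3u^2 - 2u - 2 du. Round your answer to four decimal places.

-117.7778

Δu = (4.5 − (-0.5))/3 = 5/3.
Midpoints: 1/3, 2, 11/3.
f(1/3) = -3, f(2) = -18, f(11/3) = -149/3.
Sum = Δu · [f(1/3) + f(2) + f(11/3)].
Sum ≈ -117.7778.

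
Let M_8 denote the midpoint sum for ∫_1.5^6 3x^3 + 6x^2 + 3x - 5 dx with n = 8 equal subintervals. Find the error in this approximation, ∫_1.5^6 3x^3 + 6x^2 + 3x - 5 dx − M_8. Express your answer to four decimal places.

Exact integral: ∫_1.5^6 f(x) dx = 1421.578125.
M_8 ≈ 1416.861694.
Error ≈ 1421.578125 − 1416.861694 ≈ 4.7164.

4.7164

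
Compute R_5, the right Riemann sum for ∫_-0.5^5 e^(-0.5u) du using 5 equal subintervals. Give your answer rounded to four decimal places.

1.8031

Δu = (5 − (-0.5))/5 = 1.1.
Right endpoints: 0.6, 1.7, 2.8, 3.9, 5.
f(0.6) ≈ 0.7408, f(1.7) ≈ 0.4274, f(2.8) ≈ 0.2466, f(3.9) ≈ 0.1423, f(5) ≈ 0.0821.
Sum = Δu · [f(0.6) + f(1.7) + f(2.8) + f(3.9) + f(5)].
Sum ≈ 1.8031.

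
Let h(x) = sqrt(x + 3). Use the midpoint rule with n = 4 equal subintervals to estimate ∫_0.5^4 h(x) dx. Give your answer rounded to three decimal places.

7.984

Δx = (4 − 0.5)/4 = 0.875.
Midpoints: 0.9375, 1.8125, 2.6875, 3.5625.
h(0.9375) ≈ 1.984, h(1.8125) ≈ 2.194, h(2.6875) ≈ 2.385, h(3.5625) ≈ 2.562.
Sum = Δx · [h(0.9375) + h(1.8125) + h(2.6875) + h(3.5625)].
Sum ≈ 7.984.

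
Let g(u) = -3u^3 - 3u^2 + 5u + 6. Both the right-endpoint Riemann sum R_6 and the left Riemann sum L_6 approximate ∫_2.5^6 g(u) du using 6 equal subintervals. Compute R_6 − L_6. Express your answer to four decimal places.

-392.5104

R_6 ≈ -1252.146267.
L_6 ≈ -859.635851.
R_6 − L_6 ≈ -392.5104.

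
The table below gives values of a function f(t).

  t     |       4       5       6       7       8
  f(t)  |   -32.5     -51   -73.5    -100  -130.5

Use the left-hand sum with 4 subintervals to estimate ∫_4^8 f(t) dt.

Δt = 1.
Sum = 1·[(-32.5) + (-51) + (-73.5) + (-100)] = -257.

-257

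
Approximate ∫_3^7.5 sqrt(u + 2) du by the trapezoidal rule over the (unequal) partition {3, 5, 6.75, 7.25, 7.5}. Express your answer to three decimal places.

12.050

Subinterval widths: 2, 1.75, 0.5, 0.25.
f(3) ≈ 2.236, f(5) ≈ 2.646, f(6.75) ≈ 2.958, f(7.25) ≈ 3.041, f(7.5) ≈ 3.082.
On each subinterval the trapezoid contributes (Δu_i/2)·[f(u_{i-1}) + f(u_i)].
Sum ≈ 12.050.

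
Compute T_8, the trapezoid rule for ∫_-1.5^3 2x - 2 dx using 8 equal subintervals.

-2.25

Δx = (3 − (-1.5))/8 = 0.5625.
f(-1.5) = -5, f(-0.9375) = -3.875, f(-0.375) = -2.75, f(0.1875) = -1.625, f(0.75) = -0.5, f(1.3125) = 0.625, f(1.875) = 1.75, f(2.4375) = 2.875, f(3) = 4.
T_8 = (Δx/2)·[f(x_0) + 2f(x_1) + ... + 2f(x_{7}) + f(x_8)].
Sum = -2.25.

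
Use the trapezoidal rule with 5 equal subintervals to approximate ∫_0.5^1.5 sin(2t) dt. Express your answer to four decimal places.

Δt = (1.5 − 0.5)/5 = 0.2.
f(0.5) ≈ 0.8415, f(0.7) ≈ 0.9854, f(0.9) ≈ 0.9738, f(1.1) ≈ 0.8085, f(1.3) ≈ 0.5155, f(1.5) ≈ 0.1411.
T_5 = (Δt/2)·[f(t_0) + 2f(t_1) + ... + 2f(t_{4}) + f(t_5)].
Sum ≈ 0.7549.

0.7549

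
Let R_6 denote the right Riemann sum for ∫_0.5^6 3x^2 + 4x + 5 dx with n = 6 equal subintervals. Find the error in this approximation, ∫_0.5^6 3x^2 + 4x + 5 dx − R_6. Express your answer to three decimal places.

-61.550

Exact integral: ∫_0.5^6 f(x) dx = 314.875.
R_6 ≈ 376.42535.
Error ≈ 314.875 − 376.42535 ≈ -61.550.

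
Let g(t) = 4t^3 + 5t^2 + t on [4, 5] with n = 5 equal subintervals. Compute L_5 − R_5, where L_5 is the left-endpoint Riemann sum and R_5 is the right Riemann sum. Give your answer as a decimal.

-58

L_5 = 446.56.
R_5 = 504.56.
L_5 − R_5 = -58.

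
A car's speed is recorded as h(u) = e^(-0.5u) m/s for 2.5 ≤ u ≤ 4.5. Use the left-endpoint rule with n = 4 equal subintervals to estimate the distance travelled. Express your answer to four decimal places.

Δu = (4.5 − 2.5)/4 = 0.5.
Left endpoints: 2.5, 3, 3.5, 4.
h(2.5) ≈ 0.2865, h(3) ≈ 0.2231, h(3.5) ≈ 0.1738, h(4) ≈ 0.1353.
Sum = Δu · [h(2.5) + h(3) + h(3.5) + h(4)].
Sum ≈ 0.4094.

0.4094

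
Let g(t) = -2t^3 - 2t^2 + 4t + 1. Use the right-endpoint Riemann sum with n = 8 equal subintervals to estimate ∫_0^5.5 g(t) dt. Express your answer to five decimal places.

-638.08057

Δt = (5.5 − 0)/8 = 0.6875.
Right endpoints: 0.6875, 1.375, 2.0625, 2.75, 3.4375, 4.125, 4.8125, 5.5.
g(0.6875) = 4413/2048, g(1.375) = -2.48046875, g(2.0625) = -34417/2048, g(2.75) = -44.71875, g(3.4375) = -184567/2048, g(4.125) = -156.91015625, g(4.8125) = -509925/2048, g(5.5) = -370.25.
Sum = Δt · [g(0.6875) + g(1.375) + g(2.0625) + ...].
Sum ≈ -638.08057.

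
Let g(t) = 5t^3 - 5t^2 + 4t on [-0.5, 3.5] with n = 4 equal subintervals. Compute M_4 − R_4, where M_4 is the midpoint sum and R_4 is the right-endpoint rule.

-103

M_4 = 134.
R_4 = 237.
M_4 − R_4 = -103.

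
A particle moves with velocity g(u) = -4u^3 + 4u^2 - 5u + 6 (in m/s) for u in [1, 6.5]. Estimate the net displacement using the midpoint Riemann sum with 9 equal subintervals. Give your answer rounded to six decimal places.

Δu = (6.5 − 1)/9 = 11/18.
Midpoints: 47/36, 23/12, 91/36, 113/36, 3.75, 157/36, 179/36, 67/12, 223/36.
g(47/36) = -30455/11664, g(23/12) = -7367/432, g(91/36) = -532891/11664, g(113/36) = -1096289/11664, g(3.75) = -167.4375, g(157/36) = -3166885/11664, g(179/36) = -4801859/11664, g(67/12) = -256363/432, g(223/36) = -9590599/11664.
Sum = Δu · [g(47/36) + g(23/12) + g(91/36) + ...].
Sum ≈ -1482.336291.

-1482.336291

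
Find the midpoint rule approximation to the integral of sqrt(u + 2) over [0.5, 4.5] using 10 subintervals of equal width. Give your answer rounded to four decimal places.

Δu = (4.5 − 0.5)/10 = 0.4.
Midpoints: 0.7, 1.1, 1.5, 1.9, 2.3, 2.7, 3.1, 3.5, 3.9, 4.3.
f(0.7) ≈ 1.6432, f(1.1) ≈ 1.7607, f(1.5) ≈ 1.8708, f(1.9) ≈ 1.9748, f(2.3) ≈ 2.0736, f(2.7) ≈ 2.1679, f(3.1) ≈ 2.2583, f(3.5) ≈ 2.3452, f(3.9) ≈ 2.4290, f(4.3) ≈ 2.5100.
Sum = Δu · [f(0.7) + f(1.1) + f(1.5) + ...].
Sum ≈ 8.4134.

8.4134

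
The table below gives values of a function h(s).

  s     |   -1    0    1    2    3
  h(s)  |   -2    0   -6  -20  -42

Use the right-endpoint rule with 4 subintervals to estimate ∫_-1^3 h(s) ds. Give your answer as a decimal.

Δs = 1.
Sum = 1·[0 + (-6) + (-20) + (-42)] = -68.

-68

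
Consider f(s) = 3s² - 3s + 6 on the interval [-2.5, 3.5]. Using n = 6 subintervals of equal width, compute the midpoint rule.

Δs = (3.5 − (-2.5))/6 = 1.
Midpoints: -2, -1, 0, 1, 2, 3.
f(-2) = 24, f(-1) = 12, f(0) = 6, f(1) = 6, f(2) = 12, f(3) = 24.
Sum = Δs · [f(-2) + f(-1) + f(0) + ...].
Sum = 84.

84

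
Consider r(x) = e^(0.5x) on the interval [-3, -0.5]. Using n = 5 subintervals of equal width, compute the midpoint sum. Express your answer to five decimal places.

Δx = (-0.5 − (-3))/5 = 0.5.
Midpoints: -2.75, -2.25, -1.75, -1.25, -0.75.
r(-2.75) ≈ 0.25284, r(-2.25) ≈ 0.32465, r(-1.75) ≈ 0.41686, r(-1.25) ≈ 0.53526, r(-0.75) ≈ 0.68729.
Sum = Δx · [r(-2.75) + r(-2.25) + r(-1.75) + r(-1.25) + r(-0.75)].
Sum ≈ 1.10845.

1.10845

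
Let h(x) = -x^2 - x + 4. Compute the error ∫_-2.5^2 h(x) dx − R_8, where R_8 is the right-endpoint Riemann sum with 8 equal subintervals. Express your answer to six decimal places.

0.870117

Exact integral: ∫_-2.5^2 h(x) dx = 11.25.
R_8 ≈ 10.37988281.
Error ≈ 11.25 − 10.37988281 ≈ 0.870117.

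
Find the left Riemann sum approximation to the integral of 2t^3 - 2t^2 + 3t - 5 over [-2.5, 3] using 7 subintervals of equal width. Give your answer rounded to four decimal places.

-68.9184

Δt = (3 − (-2.5))/7 = 11/14.
Left endpoints: -2.5, -12/7, -13/14, -1/7, 9/14, 10/7, 31/14.
f(-2.5) = -56.25, f(-12/7) = -8951/343, f(-13/14) = -15245/1372, f(-1/7) = -1878/343, f(9/14) = -4619/1372, f(10/7) = 355/343, f(31/14) = 18591/1372.
Sum = Δt · [f(-2.5) + f(-12/7) + f(-13/14) + ...].
Sum ≈ -68.9184.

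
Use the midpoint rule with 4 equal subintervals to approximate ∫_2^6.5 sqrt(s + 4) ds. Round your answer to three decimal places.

12.887

Δs = (6.5 − 2)/4 = 1.125.
Midpoints: 2.5625, 3.6875, 4.8125, 5.9375.
f(2.5625) ≈ 2.562, f(3.6875) ≈ 2.773, f(4.8125) ≈ 2.969, f(5.9375) ≈ 3.152.
Sum = Δs · [f(2.5625) + f(3.6875) + f(4.8125) + f(5.9375)].
Sum ≈ 12.887.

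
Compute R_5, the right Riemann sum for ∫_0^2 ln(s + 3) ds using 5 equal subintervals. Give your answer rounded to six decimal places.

Δs = (2 − 0)/5 = 0.4.
Right endpoints: 0.4, 0.8, 1.2, 1.6, 2.
f(0.4) ≈ 1.223775, f(0.8) ≈ 1.335001, f(1.2) ≈ 1.435085, f(1.6) ≈ 1.526056, f(2) ≈ 1.609438.
Sum = Δs · [f(0.4) + f(0.8) + f(1.2) + f(1.6) + f(2)].
Sum ≈ 2.851742.

2.851742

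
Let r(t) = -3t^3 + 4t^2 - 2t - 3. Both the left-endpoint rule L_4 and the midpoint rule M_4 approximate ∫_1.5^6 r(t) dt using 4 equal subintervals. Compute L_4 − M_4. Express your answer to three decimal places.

L_4 ≈ -472.26270.
M_4 ≈ -717.83350.
L_4 − M_4 ≈ 245.571.

245.571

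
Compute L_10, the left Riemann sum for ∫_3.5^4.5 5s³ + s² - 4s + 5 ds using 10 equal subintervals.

317.9225

Δs = (4.5 − 3.5)/10 = 0.1.
Left endpoints: 3.5, 3.6, 3.7, 3.8, 3.9, 4, 4.1, 4.2, 4.3, 4.4.
f(3.5) = 217.625, f(3.6) = 236.84, f(3.7) = 257.155, f(3.8) = 278.6, f(3.9) = 301.205, f(4) = 325, f(4.1) = 350.015, f(4.2) = 376.28, f(4.3) = 403.825, f(4.4) = 432.68.
Sum = Δs · [f(3.5) + f(3.6) + f(3.7) + ...].
Sum = 317.9225.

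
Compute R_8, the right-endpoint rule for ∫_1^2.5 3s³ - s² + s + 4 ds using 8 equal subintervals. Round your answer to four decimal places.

36.1882

Δs = (2.5 − 1)/8 = 0.1875.
Right endpoints: 1.1875, 1.375, 1.5625, 1.75, 1.9375, 2.125, 2.3125, 2.5.
f(1.1875) = 36049/4096, f(1.375) = 5777/512, f(1.5625) = 59659/4096, f(1.75) = 18.765625, f(1.9375) = 98317/4096, f(2.125) = 15563/512, f(2.3125) = 155911/4096, f(2.5) = 47.125.
Sum = Δs · [f(1.1875) + f(1.375) + f(1.5625) + ...].
Sum ≈ 36.1882.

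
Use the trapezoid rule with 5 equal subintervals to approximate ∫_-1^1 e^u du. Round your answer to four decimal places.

2.3817

Δu = (1 − (-1))/5 = 0.4.
f(-1) ≈ 0.3679, f(-0.6) ≈ 0.5488, f(-0.2) ≈ 0.8187, f(0.2) ≈ 1.2214, f(0.6) ≈ 1.8221, f(1) ≈ 2.7183.
T_5 = (Δu/2)·[f(u_0) + 2f(u_1) + ... + 2f(u_{4}) + f(u_5)].
Sum ≈ 2.3817.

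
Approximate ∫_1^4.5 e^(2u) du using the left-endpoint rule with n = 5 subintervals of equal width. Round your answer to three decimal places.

Δu = (4.5 − 1)/5 = 0.7.
Left endpoints: 1, 1.7, 2.4, 3.1, 3.8.
f(1) ≈ 7.389, f(1.7) ≈ 29.964, f(2.4) ≈ 121.510, f(3.1) ≈ 492.749, f(3.8) ≈ 1998.196.
Sum = Δu · [f(1) + f(1.7) + f(2.4) + f(3.1) + f(3.8)].
Sum ≈ 1854.866.

1854.866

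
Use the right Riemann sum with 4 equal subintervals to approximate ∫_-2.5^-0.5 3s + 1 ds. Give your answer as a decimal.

Δs = (-0.5 − (-2.5))/4 = 0.5.
Right endpoints: -2, -1.5, -1, -0.5.
f(-2) = -5, f(-1.5) = -3.5, f(-1) = -2, f(-0.5) = -0.5.
Sum = Δs · [f(-2) + f(-1.5) + f(-1) + f(-0.5)].
Sum = -5.5.

-5.5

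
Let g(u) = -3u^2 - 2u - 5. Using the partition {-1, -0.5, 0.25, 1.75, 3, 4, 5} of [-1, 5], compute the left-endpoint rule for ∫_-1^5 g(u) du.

-136.203125

Subinterval widths: 0.5, 0.75, 1.5, 1.25, 1, 1.
Left endpoints: -1, -0.5, 0.25, 1.75, 3, 4.
g(-1) = -6, g(-0.5) = -4.75, g(0.25) = -5.6875, g(1.75) = -17.6875, g(3) = -38, g(4) = -61.
Sum = Σ Δu_i · g(u_i).
Sum = -136.203125.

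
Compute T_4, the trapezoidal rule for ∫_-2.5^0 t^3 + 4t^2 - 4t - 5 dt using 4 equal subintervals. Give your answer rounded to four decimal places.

Δt = (0 − (-2.5))/4 = 0.625.
f(-2.5) = 14.375, f(-1.875) = 5105/512, f(-1.25) = 4.296875, f(-0.625) = -605/512, f(0) = -5.
T_4 = (Δt/2)·[f(t_0) + 2f(t_1) + 2f(t_2) + 2f(t_3) + f(t_4)].
Sum ≈ 11.1084.

11.1084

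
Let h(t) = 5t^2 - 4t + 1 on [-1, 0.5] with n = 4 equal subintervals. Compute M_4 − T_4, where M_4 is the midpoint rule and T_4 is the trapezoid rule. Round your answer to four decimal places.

M_4 ≈ 4.787109.
T_4 = 5.05078125.
M_4 − T_4 ≈ -0.2637.

-0.2637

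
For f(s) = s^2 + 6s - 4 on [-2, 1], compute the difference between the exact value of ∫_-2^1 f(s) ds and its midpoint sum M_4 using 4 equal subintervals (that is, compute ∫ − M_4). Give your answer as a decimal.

Exact integral: ∫_-2^1 f(s) ds = -18.
M_4 = -18.140625.
Error = -18 − (-18.140625) = 0.140625.

0.140625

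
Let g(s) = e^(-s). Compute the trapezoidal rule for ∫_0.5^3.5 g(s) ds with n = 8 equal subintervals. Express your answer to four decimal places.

Δs = (3.5 − 0.5)/8 = 0.375.
g(0.5) ≈ 0.6065, g(0.875) ≈ 0.4169, g(1.25) ≈ 0.2865, g(1.625) ≈ 0.1969, g(2) ≈ 0.1353, g(2.375) ≈ 0.0930, g(2.75) ≈ 0.0639, g(3.125) ≈ 0.0439, g(3.5) ≈ 0.0302.
T_8 = (Δs/2)·[g(s_0) + 2g(s_1) + ... + 2g(s_{7}) + g(s_8)].
Sum ≈ 0.5831.

0.5831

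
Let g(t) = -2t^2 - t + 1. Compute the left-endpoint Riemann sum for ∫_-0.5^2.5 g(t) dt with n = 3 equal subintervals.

Δt = (2.5 − (-0.5))/3 = 1.
Left endpoints: -0.5, 0.5, 1.5.
g(-0.5) = 1, g(0.5) = 0, g(1.5) = -5.
Sum = Δt · [g(-0.5) + g(0.5) + g(1.5)].
Sum = -4.

-4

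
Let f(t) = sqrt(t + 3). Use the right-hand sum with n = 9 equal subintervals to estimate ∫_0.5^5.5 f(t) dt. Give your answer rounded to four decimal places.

Δt = (5.5 − 0.5)/9 = 5/9.
Right endpoints: 19/18, 29/18, 13/6, 49/18, 59/18, 23/6, 79/18, 89/18, 5.5.
f(19/18) ≈ 2.0138, f(29/18) ≈ 2.1473, f(13/6) ≈ 2.2730, f(49/18) ≈ 2.3921, f(59/18) ≈ 2.5055, f(23/6) ≈ 2.6141, f(79/18) ≈ 2.7183, f(89/18) ≈ 2.8186, f(5.5) ≈ 2.9155.
Sum = Δt · [f(19/18) + f(29/18) + f(13/6) + ...].
Sum ≈ 12.4435.

12.4435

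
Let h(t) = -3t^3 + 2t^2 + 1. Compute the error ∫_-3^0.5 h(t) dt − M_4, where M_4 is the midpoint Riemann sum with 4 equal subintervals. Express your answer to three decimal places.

2.959

Exact integral: ∫_-3^0.5 h(t) dt ≈ 82.28646.
M_4 ≈ 79.32764.
Error ≈ 82.28646 − 79.32764 ≈ 2.959.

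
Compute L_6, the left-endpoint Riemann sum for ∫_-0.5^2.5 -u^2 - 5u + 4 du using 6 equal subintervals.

-3.125

Δu = (2.5 − (-0.5))/6 = 0.5.
Left endpoints: -0.5, 0, 0.5, 1, 1.5, 2.
f(-0.5) = 6.25, f(0) = 4, f(0.5) = 1.25, f(1) = -2, f(1.5) = -5.75, f(2) = -10.
Sum = Δu · [f(-0.5) + f(0) + f(0.5) + ...].
Sum = -3.125.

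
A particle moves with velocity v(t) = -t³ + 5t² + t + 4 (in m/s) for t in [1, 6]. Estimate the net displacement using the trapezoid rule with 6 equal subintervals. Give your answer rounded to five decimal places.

68.90046

Δt = (6 − 1)/6 = 5/6.
v(1) = 9, v(11/6) = 3559/216, v(8/3) = 628/27, v(3.5) = 25.875, v(13/3) = 563/27, v(31/6) = 1019/216, v(6) = -26.
T_6 = (Δt/2)·[v(t_0) + 2v(t_1) + ... + 2v(t_{5}) + v(t_6)].
Sum ≈ 68.90046.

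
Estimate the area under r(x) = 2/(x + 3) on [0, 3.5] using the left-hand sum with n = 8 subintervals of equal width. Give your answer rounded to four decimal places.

Δx = (3.5 − 0)/8 = 0.4375.
Left endpoints: 0, 0.4375, 0.875, 1.3125, 1.75, 2.1875, 2.625, 3.0625.
r(0) = 2/3, r(0.4375) = 32/55, r(0.875) = 16/31, r(1.3125) = 32/69, r(1.75) = 8/19, r(2.1875) = 32/83, r(2.625) = 16/45, r(3.0625) = 32/97.
Sum = Δx · [r(0) + r(0.4375) + r(0.875) + ...].
Sum ≈ 1.6277.

1.6277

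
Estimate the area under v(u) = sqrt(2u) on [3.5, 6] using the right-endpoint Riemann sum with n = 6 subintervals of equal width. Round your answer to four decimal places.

Δu = (6 − 3.5)/6 = 5/12.
Right endpoints: 47/12, 13/3, 4.75, 31/6, 67/12, 6.
v(47/12) ≈ 2.7988, v(13/3) ≈ 2.9439, v(4.75) ≈ 3.0822, v(31/6) ≈ 3.2146, v(67/12) ≈ 3.3417, v(6) ≈ 3.4641.
Sum = Δu · [v(47/12) + v(13/3) + v(4.75) + ...].
Sum ≈ 7.8522.

7.8522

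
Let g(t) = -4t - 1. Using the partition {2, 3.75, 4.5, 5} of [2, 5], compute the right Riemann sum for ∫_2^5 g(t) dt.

Subinterval widths: 1.75, 0.75, 0.5.
Right endpoints: 3.75, 4.5, 5.
g(3.75) = -16, g(4.5) = -19, g(5) = -21.
Sum = Σ Δt_i · g(t_i).
Sum = -52.75.

-52.75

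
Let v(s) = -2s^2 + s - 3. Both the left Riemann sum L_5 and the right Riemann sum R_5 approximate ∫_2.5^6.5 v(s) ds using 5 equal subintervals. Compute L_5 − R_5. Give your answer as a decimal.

54.4

L_5 = -140.32.
R_5 = -194.72.
L_5 − R_5 = 54.4.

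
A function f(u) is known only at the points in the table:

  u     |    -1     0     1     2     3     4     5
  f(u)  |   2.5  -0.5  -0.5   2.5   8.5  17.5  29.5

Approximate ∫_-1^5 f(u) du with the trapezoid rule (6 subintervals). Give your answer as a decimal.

Δu = 1.
T_6 = (1/2)·[2.5 + 2·(-0.5) + 2·(-0.5) + 2·2.5 + 2·8.5 + 2·17.5 + 29.5] = 43.5.

43.5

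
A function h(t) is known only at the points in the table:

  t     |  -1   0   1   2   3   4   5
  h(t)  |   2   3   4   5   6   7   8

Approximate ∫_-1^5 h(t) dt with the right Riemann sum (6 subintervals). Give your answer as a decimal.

33

Δt = 1.
Sum = 1·[3 + 4 + 5 + 6 + 7 + 8] = 33.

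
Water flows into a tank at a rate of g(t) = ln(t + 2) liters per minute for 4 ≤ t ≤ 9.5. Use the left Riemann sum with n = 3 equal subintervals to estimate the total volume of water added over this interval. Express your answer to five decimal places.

Δt = (9.5 − 4)/3 = 11/6.
Left endpoints: 4, 35/6, 23/3.
g(4) ≈ 1.79176, g(35/6) ≈ 2.05839, g(23/3) ≈ 2.26868.
Sum = Δt · [g(4) + g(35/6) + g(23/3)].
Sum ≈ 11.21786.

11.21786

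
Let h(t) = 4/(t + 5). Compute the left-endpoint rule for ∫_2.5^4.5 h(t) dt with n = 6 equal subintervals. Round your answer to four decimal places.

0.9645

Δt = (4.5 − 2.5)/6 = 1/3.
Left endpoints: 2.5, 17/6, 19/6, 3.5, 23/6, 25/6.
h(2.5) = 8/15, h(17/6) = 24/47, h(19/6) = 24/49, h(3.5) = 8/17, h(23/6) = 24/53, h(25/6) = 24/55.
Sum = Δt · [h(2.5) + h(17/6) + h(19/6) + ...].
Sum ≈ 0.9645.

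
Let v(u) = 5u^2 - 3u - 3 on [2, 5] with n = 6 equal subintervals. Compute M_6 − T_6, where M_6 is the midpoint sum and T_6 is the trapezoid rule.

-0.9375

M_6 = 154.1875.
T_6 = 155.125.
M_6 − T_6 = -0.9375.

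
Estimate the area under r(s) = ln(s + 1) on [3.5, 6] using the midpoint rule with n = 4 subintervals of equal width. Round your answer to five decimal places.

4.35431

Δs = (6 − 3.5)/4 = 0.625.
Midpoints: 3.8125, 4.4375, 5.0625, 5.6875.
r(3.8125) ≈ 1.57122, r(4.4375) ≈ 1.69332, r(5.0625) ≈ 1.80212, r(5.6875) ≈ 1.90024.
Sum = Δs · [r(3.8125) + r(4.4375) + r(5.0625) + r(5.6875)].
Sum ≈ 4.35431.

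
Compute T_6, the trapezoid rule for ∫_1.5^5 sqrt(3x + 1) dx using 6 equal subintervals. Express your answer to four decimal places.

11.3484

Δx = (5 − 1.5)/6 = 7/12.
f(1.5) ≈ 2.3452, f(25/12) ≈ 2.6926, f(8/3) ≈ 3.0000, f(3.25) ≈ 3.2787, f(23/6) ≈ 3.5355, f(53/12) ≈ 3.7749, f(5) ≈ 4.0000.
T_6 = (Δx/2)·[f(x_0) + 2f(x_1) + ... + 2f(x_{5}) + f(x_6)].
Sum ≈ 11.3484.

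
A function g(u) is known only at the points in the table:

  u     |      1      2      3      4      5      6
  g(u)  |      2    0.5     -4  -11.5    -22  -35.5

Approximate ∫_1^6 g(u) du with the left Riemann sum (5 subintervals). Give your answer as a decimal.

-35

Δu = 1.
Sum = 1·[2 + 0.5 + (-4) + (-11.5) + (-22)] = -35.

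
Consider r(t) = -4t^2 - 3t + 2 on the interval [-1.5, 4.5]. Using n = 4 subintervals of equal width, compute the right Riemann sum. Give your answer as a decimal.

Δt = (4.5 − (-1.5))/4 = 1.5.
Right endpoints: 0, 1.5, 3, 4.5.
r(0) = 2, r(1.5) = -11.5, r(3) = -43, r(4.5) = -92.5.
Sum = Δt · [r(0) + r(1.5) + r(3) + r(4.5)].
Sum = -217.5.

-217.5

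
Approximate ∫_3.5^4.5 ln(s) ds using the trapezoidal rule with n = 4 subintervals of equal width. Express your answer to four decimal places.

1.3833

Δs = (4.5 − 3.5)/4 = 0.25.
f(3.5) ≈ 1.2528, f(3.75) ≈ 1.3218, f(4) ≈ 1.3863, f(4.25) ≈ 1.4469, f(4.5) ≈ 1.5041.
T_4 = (Δs/2)·[f(s_0) + 2f(s_1) + 2f(s_2) + 2f(s_3) + f(s_4)].
Sum ≈ 1.3833.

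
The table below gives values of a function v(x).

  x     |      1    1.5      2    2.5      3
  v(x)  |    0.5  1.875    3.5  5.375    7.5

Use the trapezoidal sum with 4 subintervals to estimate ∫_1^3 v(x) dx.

7.375

Δx = 0.5.
T_4 = (0.5/2)·[0.5 + 2·1.875 + 2·3.5 + 2·5.375 + 7.5] = 7.375.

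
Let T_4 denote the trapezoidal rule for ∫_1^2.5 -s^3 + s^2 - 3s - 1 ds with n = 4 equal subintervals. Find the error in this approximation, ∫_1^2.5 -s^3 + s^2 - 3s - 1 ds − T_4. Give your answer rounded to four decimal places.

0.1494

Exact integral: ∫_1^2.5 f(s) ds = -14.015625.
T_4 ≈ -14.165039.
Error ≈ -14.015625 − (-14.165039) ≈ 0.1494.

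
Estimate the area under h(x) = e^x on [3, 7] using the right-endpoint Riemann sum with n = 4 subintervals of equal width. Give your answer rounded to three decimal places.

1703.073

Δx = (7 − 3)/4 = 1.
Right endpoints: 4, 5, 6, 7.
h(4) ≈ 54.598, h(5) ≈ 148.413, h(6) ≈ 403.429, h(7) ≈ 1096.633.
Sum = Δx · [h(4) + h(5) + h(6) + h(7)].
Sum ≈ 1703.073.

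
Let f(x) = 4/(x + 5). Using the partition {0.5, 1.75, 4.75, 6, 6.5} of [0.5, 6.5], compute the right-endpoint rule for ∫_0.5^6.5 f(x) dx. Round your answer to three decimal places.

2.600

Subinterval widths: 1.25, 3, 1.25, 0.5.
Right endpoints: 1.75, 4.75, 6, 6.5.
f(1.75) = 16/27, f(4.75) = 16/39, f(6) = 4/11, f(6.5) = 8/23.
Sum = Σ Δx_i · f(x_i).
Sum ≈ 2.600.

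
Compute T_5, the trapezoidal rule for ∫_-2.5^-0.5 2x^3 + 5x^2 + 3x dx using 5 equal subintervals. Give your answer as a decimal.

Δx = (-0.5 − (-2.5))/5 = 0.4.
f(-2.5) = -7.5, f(-2.1) = -2.772, f(-1.7) = -0.476, f(-1.3) = 0.156, f(-0.9) = -0.108, f(-0.5) = -0.5.
T_5 = (Δx/2)·[f(x_0) + 2f(x_1) + ... + 2f(x_{4}) + f(x_5)].
Sum = -2.88.

-2.88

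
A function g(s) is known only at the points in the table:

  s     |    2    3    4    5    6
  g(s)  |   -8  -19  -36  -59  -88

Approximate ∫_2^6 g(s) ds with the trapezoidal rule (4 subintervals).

Δs = 1.
T_4 = (1/2)·[(-8) + 2·(-19) + 2·(-36) + 2·(-59) + (-88)] = -162.

-162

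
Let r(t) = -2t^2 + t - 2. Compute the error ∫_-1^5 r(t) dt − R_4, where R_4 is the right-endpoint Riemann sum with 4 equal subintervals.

36

Exact integral: ∫_-1^5 r(t) dt = -84.
R_4 = -120.
Error = -84 − (-120) = 36.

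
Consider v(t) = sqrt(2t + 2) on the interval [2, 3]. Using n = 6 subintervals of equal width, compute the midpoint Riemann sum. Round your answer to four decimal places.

2.6436

Δt = (3 − 2)/6 = 1/6.
Midpoints: 25/12, 2.25, 29/12, 31/12, 2.75, 35/12.
v(25/12) ≈ 2.4833, v(2.25) ≈ 2.5495, v(29/12) ≈ 2.6141, v(31/12) ≈ 2.6771, v(2.75) ≈ 2.7386, v(35/12) ≈ 2.7988.
Sum = Δt · [v(25/12) + v(2.25) + v(29/12) + ...].
Sum ≈ 2.6436.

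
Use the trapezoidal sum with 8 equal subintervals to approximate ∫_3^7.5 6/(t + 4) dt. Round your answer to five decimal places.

2.98065

Δt = (7.5 − 3)/8 = 0.5625.
f(3) = 6/7, f(3.5625) = 96/121, f(4.125) = 48/65, f(4.6875) = 96/139, f(5.25) = 24/37, f(5.8125) = 96/157, f(6.375) = 48/83, f(6.9375) = 96/175, f(7.5) = 12/23.
T_8 = (Δt/2)·[f(t_0) + 2f(t_1) + ... + 2f(t_{7}) + f(t_8)].
Sum ≈ 2.98065.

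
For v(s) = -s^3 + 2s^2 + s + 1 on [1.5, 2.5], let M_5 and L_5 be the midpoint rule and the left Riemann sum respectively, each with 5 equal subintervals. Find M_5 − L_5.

-0.285

M_5 = 2.68.
L_5 = 2.965.
M_5 − L_5 = -0.285.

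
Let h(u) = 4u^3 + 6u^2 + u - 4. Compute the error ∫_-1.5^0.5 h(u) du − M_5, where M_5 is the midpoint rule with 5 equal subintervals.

Exact integral: ∫_-1.5^0.5 h(u) du = -7.
M_5 = -7.
Error = -7 − (-7) = 0.

0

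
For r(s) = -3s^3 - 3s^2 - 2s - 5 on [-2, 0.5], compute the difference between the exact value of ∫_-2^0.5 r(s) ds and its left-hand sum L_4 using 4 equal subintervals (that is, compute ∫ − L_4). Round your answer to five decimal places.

-6.27441

Exact integral: ∫_-2^0.5 r(s) ds = -4.921875.
L_4 ≈ 1.3525391.
Error ≈ -4.921875 − 1.3525391 ≈ -6.27441.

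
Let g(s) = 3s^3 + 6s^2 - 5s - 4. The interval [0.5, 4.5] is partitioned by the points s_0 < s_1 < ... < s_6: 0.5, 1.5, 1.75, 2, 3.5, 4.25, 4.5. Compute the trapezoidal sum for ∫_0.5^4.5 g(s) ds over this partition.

446.40234375

Subinterval widths: 1, 0.25, 0.25, 1.5, 0.75, 0.25.
g(0.5) = -4.625, g(1.5) = 12.125, g(1.75) = 21.703125, g(2) = 34, g(3.5) = 180.625, g(4.25) = 313.421875, g(4.5) = 368.375.
On each subinterval the trapezoid contributes (Δs_i/2)·[g(s_{i-1}) + g(s_i)].
Sum = 446.40234375.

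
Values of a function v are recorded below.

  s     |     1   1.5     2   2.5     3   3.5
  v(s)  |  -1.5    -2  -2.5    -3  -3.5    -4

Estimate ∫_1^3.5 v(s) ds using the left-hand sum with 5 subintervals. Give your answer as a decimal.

-6.25

Δs = 0.5.
Sum = 0.5·[(-1.5) + (-2) + (-2.5) + (-3) + (-3.5)] = -6.25.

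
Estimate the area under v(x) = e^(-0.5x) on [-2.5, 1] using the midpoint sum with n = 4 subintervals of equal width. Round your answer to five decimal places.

Δx = (1 − (-2.5))/4 = 0.875.
Midpoints: -2.0625, -1.1875, -0.3125, 0.5625.
v(-2.0625) ≈ 2.80457, v(-1.1875) ≈ 1.81077, v(-0.3125) ≈ 1.16912, v(0.5625) ≈ 0.75484.
Sum = Δx · [v(-2.0625) + v(-1.1875) + v(-0.3125) + v(0.5625)].
Sum ≈ 5.72188.

5.72188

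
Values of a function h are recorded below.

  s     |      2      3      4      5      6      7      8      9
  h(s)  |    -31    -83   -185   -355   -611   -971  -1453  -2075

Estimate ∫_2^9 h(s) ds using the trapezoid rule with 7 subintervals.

Δs = 1.
T_7 = (1/2)·[(-31) + 2·(-83) + 2·(-185) + 2·(-355) + 2·(-611) + 2·(-971) + 2·(-1453) + (-2075)] = -4711.

-4711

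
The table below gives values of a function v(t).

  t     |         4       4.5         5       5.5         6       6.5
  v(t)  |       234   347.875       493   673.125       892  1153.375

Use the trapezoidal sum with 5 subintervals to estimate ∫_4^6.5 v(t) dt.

1549.84375

Δt = 0.5.
T_5 = (0.5/2)·[234 + 2·347.875 + 2·493 + 2·673.125 + 2·892 + 1153.375] = 1549.84375.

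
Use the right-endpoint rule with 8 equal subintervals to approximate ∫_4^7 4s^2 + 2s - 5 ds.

416.15625

Δs = (7 − 4)/8 = 0.375.
Right endpoints: 4.375, 4.75, 5.125, 5.5, 5.875, 6.25, 6.625, 7.
f(4.375) = 80.3125, f(4.75) = 94.75, f(5.125) = 110.3125, f(5.5) = 127, f(5.875) = 144.8125, f(6.25) = 163.75, f(6.625) = 183.8125, f(7) = 205.
Sum = Δs · [f(4.375) + f(4.75) + f(5.125) + ...].
Sum = 416.15625.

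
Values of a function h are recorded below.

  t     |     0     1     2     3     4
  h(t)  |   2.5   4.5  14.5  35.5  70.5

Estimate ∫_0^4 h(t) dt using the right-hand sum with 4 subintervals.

Δt = 1.
Sum = 1·[4.5 + 14.5 + 35.5 + 70.5] = 125.

125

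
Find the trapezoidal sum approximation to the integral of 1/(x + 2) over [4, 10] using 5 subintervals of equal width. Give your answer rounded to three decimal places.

0.696

Δx = (10 − 4)/5 = 1.2.
f(4) = 1/6, f(5.2) = 5/36, f(6.4) = 5/42, f(7.6) = 5/48, f(8.8) = 5/54, f(10) = 1/12.
T_5 = (Δx/2)·[f(x_0) + 2f(x_1) + ... + 2f(x_{4}) + f(x_5)].
Sum ≈ 0.696.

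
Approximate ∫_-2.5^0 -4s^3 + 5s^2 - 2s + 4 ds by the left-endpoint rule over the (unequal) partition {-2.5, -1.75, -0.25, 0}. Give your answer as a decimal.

144.65625

Subinterval widths: 0.75, 1.5, 0.25.
Left endpoints: -2.5, -1.75, -0.25.
f(-2.5) = 102.75, f(-1.75) = 44.25, f(-0.25) = 4.875.
Sum = Σ Δs_i · f(s_i).
Sum = 144.65625.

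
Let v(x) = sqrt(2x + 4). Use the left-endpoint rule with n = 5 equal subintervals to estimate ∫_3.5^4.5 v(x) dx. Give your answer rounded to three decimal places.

3.434

Δx = (4.5 − 3.5)/5 = 0.2.
Left endpoints: 3.5, 3.7, 3.9, 4.1, 4.3.
v(3.5) ≈ 3.317, v(3.7) ≈ 3.376, v(3.9) ≈ 3.435, v(4.1) ≈ 3.493, v(4.3) ≈ 3.550.
Sum = Δx · [v(3.5) + v(3.7) + v(3.9) + v(4.1) + v(4.3)].
Sum ≈ 3.434.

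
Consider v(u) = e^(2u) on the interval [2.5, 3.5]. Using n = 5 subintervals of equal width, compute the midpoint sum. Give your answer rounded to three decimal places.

Δu = (3.5 − 2.5)/5 = 0.2.
Midpoints: 2.6, 2.8, 3, 3.2, 3.4.
v(2.6) ≈ 181.272, v(2.8) ≈ 270.426, v(3) ≈ 403.429, v(3.2) ≈ 601.845, v(3.4) ≈ 897.847.
Sum = Δu · [v(2.6) + v(2.8) + v(3) + v(3.2) + v(3.4)].
Sum ≈ 470.964.

470.964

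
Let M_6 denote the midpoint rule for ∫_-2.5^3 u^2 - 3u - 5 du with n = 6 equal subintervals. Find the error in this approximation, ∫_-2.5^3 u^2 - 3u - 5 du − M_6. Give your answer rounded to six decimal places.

Exact integral: ∫_-2.5^3 f(u) du ≈ -17.41666667.
M_6 ≈ -17.80179398.
Error ≈ -17.41666667 − (-17.80179398) ≈ 0.385127.

0.385127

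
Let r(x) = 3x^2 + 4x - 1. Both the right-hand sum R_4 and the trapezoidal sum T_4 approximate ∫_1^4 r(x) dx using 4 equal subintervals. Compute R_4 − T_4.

21.375

R_4 = 112.21875.
T_4 = 90.84375.
R_4 − T_4 = 21.375.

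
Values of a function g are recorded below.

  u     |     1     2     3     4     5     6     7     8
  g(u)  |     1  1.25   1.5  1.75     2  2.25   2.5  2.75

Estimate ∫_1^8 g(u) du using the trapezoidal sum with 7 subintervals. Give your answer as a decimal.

13.125

Δu = 1.
T_7 = (1/2)·[1 + 2·1.25 + 2·1.5 + 2·1.75 + 2·2 + 2·2.25 + 2·2.5 + 2.75] = 13.125.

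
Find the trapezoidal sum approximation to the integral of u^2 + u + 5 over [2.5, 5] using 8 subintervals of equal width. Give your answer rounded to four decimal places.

58.3740

Δu = (5 − 2.5)/8 = 0.3125.
f(2.5) = 13.75, f(2.8125) = 15.72265625, f(3.125) = 17.890625, f(3.4375) = 20.25390625, f(3.75) = 22.8125, f(4.0625) = 25.56640625, f(4.375) = 28.515625, f(4.6875) = 31.66015625, f(5) = 35.
T_8 = (Δu/2)·[f(u_0) + 2f(u_1) + ... + 2f(u_{7}) + f(u_8)].
Sum ≈ 58.3740.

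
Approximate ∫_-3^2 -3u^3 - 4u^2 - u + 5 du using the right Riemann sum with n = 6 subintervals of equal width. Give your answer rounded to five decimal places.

Δu = (2 − (-3))/6 = 5/6.
Right endpoints: -13/6, -4/3, -0.5, 1/3, 7/6, 2.
f(-13/6) = 1361/72, f(-4/3) = 19/3, f(-0.5) = 4.875, f(1/3) = 37/9, f(7/6) = -6.375, f(2) = -37.
Sum = Δu · [f(-13/6) + f(-4/3) + f(-0.5) + ...].
Sum ≈ -7.62731.

-7.62731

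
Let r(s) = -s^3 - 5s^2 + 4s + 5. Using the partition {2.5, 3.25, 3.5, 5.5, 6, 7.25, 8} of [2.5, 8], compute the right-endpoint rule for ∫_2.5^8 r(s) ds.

-2196.5

Subinterval widths: 0.75, 0.25, 2, 0.5, 1.25, 0.75.
Right endpoints: 3.25, 3.5, 5.5, 6, 7.25, 8.
r(3.25) = -69.140625, r(3.5) = -85.125, r(5.5) = -290.625, r(6) = -367, r(7.25) = -609.890625, r(8) = -795.
Sum = Σ Δs_i · r(s_i).
Sum = -2196.5.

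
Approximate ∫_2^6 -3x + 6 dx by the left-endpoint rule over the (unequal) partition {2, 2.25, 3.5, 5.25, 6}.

Subinterval widths: 0.25, 1.25, 1.75, 0.75.
Left endpoints: 2, 2.25, 3.5, 5.25.
f(2) = 0, f(2.25) = -0.75, f(3.5) = -4.5, f(5.25) = -9.75.
Sum = Σ Δx_i · f(x_i).
Sum = -16.125.

-16.125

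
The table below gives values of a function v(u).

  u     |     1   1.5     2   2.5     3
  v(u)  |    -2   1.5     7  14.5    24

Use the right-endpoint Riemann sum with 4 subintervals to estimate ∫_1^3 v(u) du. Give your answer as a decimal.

Δu = 0.5.
Sum = 0.5·[1.5 + 7 + 14.5 + 24] = 23.5.

23.5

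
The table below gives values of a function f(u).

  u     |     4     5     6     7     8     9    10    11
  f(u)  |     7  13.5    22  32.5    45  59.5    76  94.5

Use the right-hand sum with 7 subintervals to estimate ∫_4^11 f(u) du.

343

Δu = 1.
Sum = 1·[13.5 + 22 + 32.5 + 45 + 59.5 + 76 + 94.5] = 343.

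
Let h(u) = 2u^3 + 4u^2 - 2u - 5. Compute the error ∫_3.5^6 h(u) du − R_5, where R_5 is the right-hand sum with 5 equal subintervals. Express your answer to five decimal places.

Exact integral: ∫_3.5^6 h(u) du ≈ 767.5520833.
R_5 = 880.
Error ≈ 767.5520833 − 880 ≈ -112.44792.

-112.44792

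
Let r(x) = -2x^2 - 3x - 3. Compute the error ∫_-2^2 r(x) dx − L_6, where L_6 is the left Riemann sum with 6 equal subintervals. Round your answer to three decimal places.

Exact integral: ∫_-2^2 r(x) dx ≈ -22.66667.
L_6 ≈ -19.25926.
Error ≈ -22.66667 − (-19.25926) ≈ -3.407.

-3.407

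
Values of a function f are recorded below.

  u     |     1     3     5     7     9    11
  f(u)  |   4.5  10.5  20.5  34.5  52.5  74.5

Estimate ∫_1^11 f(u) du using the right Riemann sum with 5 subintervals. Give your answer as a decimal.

Δu = 2.
Sum = 2·[10.5 + 20.5 + 34.5 + 52.5 + 74.5] = 385.

385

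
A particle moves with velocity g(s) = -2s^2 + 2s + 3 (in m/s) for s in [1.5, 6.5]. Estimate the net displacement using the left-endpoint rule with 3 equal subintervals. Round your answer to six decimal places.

-72.129630

Δs = (6.5 − 1.5)/3 = 5/3.
Left endpoints: 1.5, 19/6, 29/6.
g(1.5) = 1.5, g(19/6) = -193/18, g(29/6) = -613/18.
Sum = Δs · [g(1.5) + g(19/6) + g(29/6)].
Sum ≈ -72.129630.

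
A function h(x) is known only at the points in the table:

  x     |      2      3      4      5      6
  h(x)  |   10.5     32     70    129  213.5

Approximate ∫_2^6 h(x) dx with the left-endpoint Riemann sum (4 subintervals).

Δx = 1.
Sum = 1·[10.5 + 32 + 70 + 129] = 241.5.

241.5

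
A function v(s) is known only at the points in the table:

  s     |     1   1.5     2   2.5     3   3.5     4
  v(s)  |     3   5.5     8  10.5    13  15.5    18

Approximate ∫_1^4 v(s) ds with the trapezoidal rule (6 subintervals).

31.5

Δs = 0.5.
T_6 = (0.5/2)·[3 + 2·5.5 + 2·8 + 2·10.5 + 2·13 + 2·15.5 + 18] = 31.5.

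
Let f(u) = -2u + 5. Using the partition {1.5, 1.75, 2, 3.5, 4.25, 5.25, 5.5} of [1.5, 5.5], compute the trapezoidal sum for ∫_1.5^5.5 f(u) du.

-8

Subinterval widths: 0.25, 0.25, 1.5, 0.75, 1, 0.25.
f(1.5) = 2, f(1.75) = 1.5, f(2) = 1, f(3.5) = -2, f(4.25) = -3.5, f(5.25) = -5.5, f(5.5) = -6.
On each subinterval the trapezoid contributes (Δu_i/2)·[f(u_{i-1}) + f(u_i)].
Sum = -8.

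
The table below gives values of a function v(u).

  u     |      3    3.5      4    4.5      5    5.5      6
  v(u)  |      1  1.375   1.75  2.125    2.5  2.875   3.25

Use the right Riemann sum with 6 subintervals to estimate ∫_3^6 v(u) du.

Δu = 0.5.
Sum = 0.5·[1.375 + 1.75 + 2.125 + 2.5 + 2.875 + 3.25] = 6.9375.

6.9375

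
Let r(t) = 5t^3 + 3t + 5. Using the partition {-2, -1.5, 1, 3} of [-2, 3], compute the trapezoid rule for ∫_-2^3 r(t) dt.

Subinterval widths: 0.5, 2.5, 2.
r(-2) = -41, r(-1.5) = -16.375, r(1) = 13, r(3) = 149.
On each subinterval the trapezoid contributes (Δt_i/2)·[r(t_{i-1}) + r(t_i)].
Sum = 143.4375.

143.4375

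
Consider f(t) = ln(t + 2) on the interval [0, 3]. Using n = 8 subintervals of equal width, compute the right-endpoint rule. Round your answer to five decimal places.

3.82919

Δt = (3 − 0)/8 = 0.375.
Right endpoints: 0.375, 0.75, 1.125, 1.5, 1.875, 2.25, 2.625, 3.
f(0.375) ≈ 0.86500, f(0.75) ≈ 1.01160, f(1.125) ≈ 1.13943, f(1.5) ≈ 1.25276, f(1.875) ≈ 1.35455, f(2.25) ≈ 1.44692, f(2.625) ≈ 1.53148, f(3) ≈ 1.60944.
Sum = Δt · [f(0.375) + f(0.75) + f(1.125) + ...].
Sum ≈ 3.82919.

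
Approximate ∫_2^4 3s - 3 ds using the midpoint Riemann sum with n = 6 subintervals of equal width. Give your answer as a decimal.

12

Δs = (4 − 2)/6 = 1/3.
Midpoints: 13/6, 2.5, 17/6, 19/6, 3.5, 23/6.
f(13/6) = 3.5, f(2.5) = 4.5, f(17/6) = 5.5, f(19/6) = 6.5, f(3.5) = 7.5, f(23/6) = 8.5.
Sum = Δs · [f(13/6) + f(2.5) + f(17/6) + ...].
Sum = 12.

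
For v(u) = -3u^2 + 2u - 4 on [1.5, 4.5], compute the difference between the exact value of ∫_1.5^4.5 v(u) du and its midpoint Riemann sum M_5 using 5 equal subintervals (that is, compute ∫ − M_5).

-0.27

Exact integral: ∫_1.5^4.5 v(u) du = -81.75.
M_5 = -81.48.
Error = -81.75 − (-81.48) = -0.27.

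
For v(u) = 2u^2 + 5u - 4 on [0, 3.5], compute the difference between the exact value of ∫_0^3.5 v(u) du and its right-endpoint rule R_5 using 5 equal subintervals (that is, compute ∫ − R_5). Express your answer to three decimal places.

-15.272

Exact integral: ∫_0^3.5 v(u) du ≈ 45.20833.
R_5 = 60.48.
Error ≈ 45.20833 − 60.48 ≈ -15.272.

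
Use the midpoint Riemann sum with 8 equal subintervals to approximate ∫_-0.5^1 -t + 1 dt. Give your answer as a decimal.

1.125

Δt = (1 − (-0.5))/8 = 0.1875.
Midpoints: -0.40625, -0.21875, -0.03125, 0.15625, 0.34375, 0.53125, 0.71875, 0.90625.
f(-0.40625) = 1.40625, f(-0.21875) = 1.21875, f(-0.03125) = 1.03125, f(0.15625) = 0.84375, f(0.34375) = 0.65625, f(0.53125) = 0.46875, f(0.71875) = 0.28125, f(0.90625) = 0.09375.
Sum = Δt · [f(-0.40625) + f(-0.21875) + f(-0.03125) + ...].
Sum = 1.125.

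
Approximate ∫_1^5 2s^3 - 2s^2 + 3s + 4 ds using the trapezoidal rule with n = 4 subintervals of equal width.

292

Δs = (5 − 1)/4 = 1.
f(1) = 7, f(2) = 18, f(3) = 49, f(4) = 112, f(5) = 219.
T_4 = (Δs/2)·[f(s_0) + 2f(s_1) + 2f(s_2) + 2f(s_3) + f(s_4)].
Sum = 292.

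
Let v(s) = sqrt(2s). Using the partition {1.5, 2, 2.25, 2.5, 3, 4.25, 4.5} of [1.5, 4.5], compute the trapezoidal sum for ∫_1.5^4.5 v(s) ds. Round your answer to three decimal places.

Subinterval widths: 0.5, 0.25, 0.25, 0.5, 1.25, 0.25.
v(1.5) ≈ 1.732, v(2) ≈ 2.000, v(2.25) ≈ 2.121, v(2.5) ≈ 2.236, v(3) ≈ 2.449, v(4.25) ≈ 2.915, v(4.5) ≈ 3.000.
On each subinterval the trapezoid contributes (Δs_i/2)·[v(s_{i-1}) + v(s_i)].
Sum ≈ 7.257.

7.257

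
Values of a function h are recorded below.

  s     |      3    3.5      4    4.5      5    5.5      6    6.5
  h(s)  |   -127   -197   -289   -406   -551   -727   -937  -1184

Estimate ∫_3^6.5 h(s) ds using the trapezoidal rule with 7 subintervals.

-1881.25

Δs = 0.5.
T_7 = (0.5/2)·[(-127) + 2·(-197) + 2·(-289) + 2·(-406) + 2·(-551) + 2·(-727) + 2·(-937) + (-1184)] = -1881.25.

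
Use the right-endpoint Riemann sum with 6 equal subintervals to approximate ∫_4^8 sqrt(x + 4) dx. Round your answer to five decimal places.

Δx = (8 − 4)/6 = 2/3.
Right endpoints: 14/3, 16/3, 6, 20/3, 22/3, 8.
f(14/3) ≈ 2.94392, f(16/3) ≈ 3.05505, f(6) ≈ 3.16228, f(20/3) ≈ 3.26599, f(22/3) ≈ 3.36650, f(8) ≈ 3.46410.
Sum = Δx · [f(14/3) + f(16/3) + f(6) + ...].
Sum ≈ 12.83856.

12.83856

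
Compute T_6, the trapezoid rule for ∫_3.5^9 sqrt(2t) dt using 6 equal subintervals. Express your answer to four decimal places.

Δt = (9 − 3.5)/6 = 11/12.
f(3.5) ≈ 2.6458, f(53/12) ≈ 2.9721, f(16/3) ≈ 3.2660, f(6.25) ≈ 3.5355, f(43/6) ≈ 3.7859, f(97/12) ≈ 4.0208, f(9) ≈ 4.2426.
T_6 = (Δt/2)·[f(t_0) + 2f(t_1) + ... + 2f(t_{5}) + f(t_6)].
Sum ≈ 19.2725.

19.2725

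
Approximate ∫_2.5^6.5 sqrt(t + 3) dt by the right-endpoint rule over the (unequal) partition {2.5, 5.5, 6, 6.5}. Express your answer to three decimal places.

Subinterval widths: 3, 0.5, 0.5.
Right endpoints: 5.5, 6, 6.5.
f(5.5) ≈ 2.915, f(6) ≈ 3.000, f(6.5) ≈ 3.082.
Sum = Σ Δt_i · f(t_i).
Sum ≈ 11.788.

11.788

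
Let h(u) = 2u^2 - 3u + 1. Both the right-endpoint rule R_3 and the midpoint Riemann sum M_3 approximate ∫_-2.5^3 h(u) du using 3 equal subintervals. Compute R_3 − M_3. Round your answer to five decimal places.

R_3 ≈ 25.8703704.
M_3 ≈ 26.7106481.
R_3 − M_3 ≈ -0.84028.

-0.84028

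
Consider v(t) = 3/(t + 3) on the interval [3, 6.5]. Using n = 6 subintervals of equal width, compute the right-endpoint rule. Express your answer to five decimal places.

Δt = (6.5 − 3)/6 = 7/12.
Right endpoints: 43/12, 25/6, 4.75, 16/3, 71/12, 6.5.
v(43/12) = 36/79, v(25/6) = 18/43, v(4.75) = 12/31, v(16/3) = 0.36, v(71/12) = 36/107, v(6.5) = 6/19.
Sum = Δt · [v(43/12) + v(25/6) + v(4.75) + ...].
Sum ≈ 1.32629.

1.32629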